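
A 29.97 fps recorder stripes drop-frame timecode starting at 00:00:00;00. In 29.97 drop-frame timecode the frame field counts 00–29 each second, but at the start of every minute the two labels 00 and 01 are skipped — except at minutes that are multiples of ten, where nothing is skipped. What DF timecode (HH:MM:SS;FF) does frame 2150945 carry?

19:56:09;29

Ten DF minutes hold 17982 frames, so frame 2150945 lies in block 119 (frames 2139858–2157839) with 11087 frames into that block.
The block's first minute is 1800 frames and the rest 1798 each; 11087 frames reaches minute 6, so 119 × 18 + 6 × 2 = 2154 labels have been skipped so far.
Adding those back, label number 2150945 + 2154 = 2153099 at 30 labels/s is 71769 s + 29 f = 19 h 56 min 9 s frame 29, i.e. 19:56:09;29.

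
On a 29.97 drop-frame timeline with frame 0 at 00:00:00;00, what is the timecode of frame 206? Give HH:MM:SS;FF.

Ten DF minutes hold 17982 frames, so frame 206 lies in block 0 (frames 0–17981) with 206 frames into that block.
The block's first minute is 1800 frames and the rest 1798 each; 206 frames reaches minute 0, so 0 × 18 + 0 × 2 = 0 labels have been skipped so far.
Adding those back, label number 206 + 0 = 206 at 30 labels/s is 6 s + 26 f = 0 h 0 min 6 s frame 26, i.e. 00:00:06;26.

00:00:06;26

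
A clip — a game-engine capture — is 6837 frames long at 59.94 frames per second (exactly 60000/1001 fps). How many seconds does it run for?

Running time = 6837 / (60000/1001) = 114.06395 s.

114.06395 seconds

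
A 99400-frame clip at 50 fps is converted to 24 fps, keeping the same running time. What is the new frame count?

47712 frames

Target frames = source frames × (target rate / source rate) = 99400 × (24)/(50) = 99400 × 12/25 = 47712.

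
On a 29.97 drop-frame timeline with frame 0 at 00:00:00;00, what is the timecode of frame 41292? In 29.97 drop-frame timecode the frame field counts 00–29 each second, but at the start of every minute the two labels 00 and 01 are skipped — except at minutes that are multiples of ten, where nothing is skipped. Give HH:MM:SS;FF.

00:22:57;22

Each 10-minute DF block holds 10 × 60 × 30 − 9 × 2 = 17982 frames. 41292 ÷ 17982 → 2 full blocks, remainder 5328.
Within the partial block the first minute is 1800 frames and each further minute 1798, so 2 further minute boundaries passed. Total skipped labels = 18 × 2 + 2 × 2 = 40.
Non-drop label index = 41292 + 40 = 41332; at 30 labels/s that is 00:22:57:22, i.e. DF 00:22:57;22.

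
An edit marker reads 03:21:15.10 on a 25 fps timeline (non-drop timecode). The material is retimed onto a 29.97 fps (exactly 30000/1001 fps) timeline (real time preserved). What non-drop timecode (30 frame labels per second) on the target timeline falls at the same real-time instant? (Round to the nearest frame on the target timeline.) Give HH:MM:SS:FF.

Source frame index: (3×3600 + 21×60 + 15) × 25 + 10 = 301885.
Real time: 301885 / (25) = 60377/5 s.
Target frame: (60377/5) × (30000/1001) = 362262000/1001 ≈ 361900.100 → 361900.
At 30 labels/s: frame 361900 → 03:21:03:10.

03:21:03:10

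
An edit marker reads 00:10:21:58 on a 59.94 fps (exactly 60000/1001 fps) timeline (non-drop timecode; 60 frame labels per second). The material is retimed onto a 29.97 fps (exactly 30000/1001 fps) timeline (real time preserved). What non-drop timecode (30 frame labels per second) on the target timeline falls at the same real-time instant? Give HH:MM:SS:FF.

00:10:21:29

Source frame index: (0×3600 + 10×60 + 21) × 60 + 58 = 37318.
Real time: 37318 / (60000/1001) = 18677659/30000 s.
Target frame: (18677659/30000) × (30000/1001) = 18659.
At 30 labels/s: frame 18659 → 00:10:21:29.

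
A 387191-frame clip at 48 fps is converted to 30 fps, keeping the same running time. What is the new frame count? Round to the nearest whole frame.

241994 frames

Frames at target rate = 387191 × (30) / (48) = 1935955/8 ≈ 241994.375.
Nearest whole frame: 241994.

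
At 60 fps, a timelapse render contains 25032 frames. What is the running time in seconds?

Running time = 25032 / (60) = 417.2 s.

417.2 seconds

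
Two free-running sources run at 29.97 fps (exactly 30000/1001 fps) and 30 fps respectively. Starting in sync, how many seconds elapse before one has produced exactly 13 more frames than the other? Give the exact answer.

13013/30 seconds

The gap grows by |30 − 30000/1001| = 30/1001 frames per second.
Time for a 13-frame gap: 13 ÷ (30/1001) = 13013/30 s.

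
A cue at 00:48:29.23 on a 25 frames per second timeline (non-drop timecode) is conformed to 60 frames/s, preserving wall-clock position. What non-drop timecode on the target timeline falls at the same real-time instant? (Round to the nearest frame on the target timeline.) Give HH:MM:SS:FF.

Source frame index: (0×3600 + 48×60 + 29) × 25 + 23 = 72748.
Real time: 72748 / (25) = 72748/25 s.
Target frame: (72748/25) × (60) = 872976/5 ≈ 174595.200 → 174595.
At 60 labels/s: frame 174595 → 00:48:29:55.

00:48:29:55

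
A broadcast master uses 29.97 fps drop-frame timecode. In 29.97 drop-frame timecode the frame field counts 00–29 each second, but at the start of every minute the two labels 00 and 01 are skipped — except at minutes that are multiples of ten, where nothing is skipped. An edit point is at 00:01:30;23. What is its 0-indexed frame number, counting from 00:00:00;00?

Complete 10-minute blocks: 0, each 17982 frames → 0.
Remaining 1 whole minute in the current block: 1800 + 0 × 1798 = 1800 frames.
Within the current minute: 30 × 30 + 23 − 2 = 921 (labels ;00/;01 skipped at this minute). Total = 0 + 1800 + 921 = 2721.

2721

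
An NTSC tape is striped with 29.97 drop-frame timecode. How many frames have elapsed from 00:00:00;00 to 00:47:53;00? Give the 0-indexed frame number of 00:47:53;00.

As if non-drop at 30 labels/s: (0 × 3600 + 47 × 60 + 53) × 30 + 0 = 86190.
Minute boundaries passed: 47; those not divisible by 10: 47 − 4 = 43; dropped labels = 2 × 43 = 86.
Actual frame index = 86190 − 86 = 86104.

86104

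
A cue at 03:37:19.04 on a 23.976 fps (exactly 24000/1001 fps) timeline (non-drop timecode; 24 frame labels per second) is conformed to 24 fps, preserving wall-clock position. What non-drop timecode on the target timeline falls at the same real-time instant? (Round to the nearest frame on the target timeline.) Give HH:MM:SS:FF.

Source frame index: (3×3600 + 37×60 + 19) × 24 + 4 = 312940.
Real time: 312940 / (24000/1001) = 15662647/1200 s.
Target frame: (15662647/1200) × (24) = 15662647/50 ≈ 313252.940 → 313253.
At 24 labels/s: frame 313253 → 03:37:32:05.

03:37:32:05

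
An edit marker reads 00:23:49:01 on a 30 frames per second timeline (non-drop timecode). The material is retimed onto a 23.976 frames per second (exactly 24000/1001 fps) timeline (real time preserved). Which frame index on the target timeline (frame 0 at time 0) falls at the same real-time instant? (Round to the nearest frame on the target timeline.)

frame 34263

Source frame index: (0×3600 + 23×60 + 49) × 30 + 1 = 42871.
Real time: 42871 / (30) = 42871/30 s.
Target frame: (42871/30) × (24000/1001) = 34296800/1001 ≈ 34262.537 → 34263.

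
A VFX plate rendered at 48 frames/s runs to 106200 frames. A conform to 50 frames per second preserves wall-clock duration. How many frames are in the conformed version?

110625 frames

Target frames = source frames × (target rate / source rate) = 106200 × (50)/(48) = 106200 × 25/24 = 110625.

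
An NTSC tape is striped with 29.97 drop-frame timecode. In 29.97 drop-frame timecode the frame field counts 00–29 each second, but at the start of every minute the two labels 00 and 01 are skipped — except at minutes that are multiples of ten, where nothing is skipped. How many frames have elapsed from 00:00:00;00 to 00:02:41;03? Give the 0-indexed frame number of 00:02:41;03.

Complete 10-minute blocks: 0, each 17982 frames → 0.
Remaining 2 whole minutes in the current block: 1800 + 1 × 1798 = 3598 frames.
Within the current minute: 41 × 30 + 3 − 2 = 1231 (labels ;00/;01 skipped at this minute). Total = 0 + 3598 + 1231 = 4829.

4829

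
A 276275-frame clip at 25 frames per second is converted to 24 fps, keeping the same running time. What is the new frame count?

265224 frames

Target frames = source frames × (target rate / source rate) = 276275 × (24)/(25) = 276275 × 24/25 = 265224.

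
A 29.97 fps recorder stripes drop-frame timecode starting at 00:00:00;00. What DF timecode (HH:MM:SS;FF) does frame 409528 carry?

Each 10-minute DF block holds 10 × 60 × 30 − 9 × 2 = 17982 frames. 409528 ÷ 17982 → 22 full blocks, remainder 13924.
Within the partial block the first minute is 1800 frames and each further minute 1798, so 7 further minute boundaries passed. Total skipped labels = 18 × 22 + 2 × 7 = 410.
Non-drop label index = 409528 + 410 = 409938; at 30 labels/s that is 03:47:44:18, i.e. DF 03:47:44;18.

03:47:44;18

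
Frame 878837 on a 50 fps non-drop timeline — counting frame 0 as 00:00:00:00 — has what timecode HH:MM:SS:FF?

878837 ÷ 50 = 17576 full seconds, remainder 37 frames.
17576 s = 4 h 52 min 56 s.
Timecode: 04:52:56:37.

04:52:56:37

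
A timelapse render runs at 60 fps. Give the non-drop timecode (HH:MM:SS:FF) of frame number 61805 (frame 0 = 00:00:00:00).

00:17:10:05

61805 ÷ 60 = 1030 full seconds, remainder 5 frames.
1030 s = 0 h 17 min 10 s.
Timecode: 00:17:10:05.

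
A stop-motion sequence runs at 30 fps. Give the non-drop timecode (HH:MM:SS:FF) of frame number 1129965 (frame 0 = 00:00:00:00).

1129965 ÷ 30 = 37665 full seconds, remainder 15 frames.
37665 s = 10 h 27 min 45 s.
Timecode: 10:27:45:15.

10:27:45:15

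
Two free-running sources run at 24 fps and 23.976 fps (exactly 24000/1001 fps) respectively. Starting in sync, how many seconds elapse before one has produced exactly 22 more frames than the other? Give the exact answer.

The gap grows by |24000/1001 − 24| = 24/1001 frames per second.
Time for a 22-frame gap: 22 ÷ (24/1001) = 11011/12 s.

11011/12 seconds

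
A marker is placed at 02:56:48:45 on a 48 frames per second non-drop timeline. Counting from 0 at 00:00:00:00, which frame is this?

frame 509229

Total seconds to the label: (2 × 3600 + 56 × 60 + 48) = 10608.
Frame index = 10608 × 48 + 45 = 509229.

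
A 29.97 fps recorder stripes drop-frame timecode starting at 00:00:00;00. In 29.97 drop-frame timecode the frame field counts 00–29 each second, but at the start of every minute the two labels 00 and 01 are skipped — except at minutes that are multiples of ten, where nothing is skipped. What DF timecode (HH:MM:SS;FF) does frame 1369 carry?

Each 10-minute DF block holds 10 × 60 × 30 − 9 × 2 = 17982 frames. 1369 ÷ 17982 → 0 full blocks, remainder 1369.
Within the partial block the first minute is 1800 frames and each further minute 1798, so 0 further minute boundaries passed. Total skipped labels = 18 × 0 + 2 × 0 = 0.
Non-drop label index = 1369 + 0 = 1369; at 30 labels/s that is 00:00:45:19, i.e. DF 00:00:45;19.

00:00:45;19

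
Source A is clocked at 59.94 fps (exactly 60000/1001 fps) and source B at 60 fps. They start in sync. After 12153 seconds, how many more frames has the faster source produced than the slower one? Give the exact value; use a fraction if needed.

729180/1001 frames

A emits 60000/1001 × 12153 = 729180000/1001 frames; B emits 60 × 12153 = 729180.
Difference = 729180/1001 frames (≈ 728.4515); B is ahead of A.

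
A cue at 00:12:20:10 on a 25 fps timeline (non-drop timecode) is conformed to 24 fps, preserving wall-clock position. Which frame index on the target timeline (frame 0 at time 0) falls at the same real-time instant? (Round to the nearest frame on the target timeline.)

frame 17770

Source frame index: (0×3600 + 12×60 + 20) × 25 + 10 = 18510.
Real time: 18510 / (25) = 3702/5 s.
Target frame: (3702/5) × (24) = 88848/5 ≈ 17769.600 → 17770.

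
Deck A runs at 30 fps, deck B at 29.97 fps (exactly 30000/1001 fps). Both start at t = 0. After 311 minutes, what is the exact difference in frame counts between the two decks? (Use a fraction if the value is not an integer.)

311 min = 18660 s.
A emits 30 × 18660 = 559800 frames; B emits 30000/1001 × 18660 = 559800000/1001.
Difference = 559800/1001 frames (≈ 559.2408); B is behind A.

559800/1001 frames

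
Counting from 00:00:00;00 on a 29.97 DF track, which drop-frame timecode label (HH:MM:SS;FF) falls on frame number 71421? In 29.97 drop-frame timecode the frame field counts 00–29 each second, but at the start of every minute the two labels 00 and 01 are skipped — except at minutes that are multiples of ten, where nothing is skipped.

00:39:43;03

Ten DF minutes hold 17982 frames, so frame 71421 lies in block 3 (frames 53946–71927) with 17475 frames into that block.
The block's first minute is 1800 frames and the rest 1798 each; 17475 frames reaches minute 9, so 3 × 18 + 9 × 2 = 72 labels have been skipped so far.
Adding those back, label number 71421 + 72 = 71493 at 30 labels/s is 2383 s + 3 f = 0 h 39 min 43 s frame 3, i.e. 00:39:43;03.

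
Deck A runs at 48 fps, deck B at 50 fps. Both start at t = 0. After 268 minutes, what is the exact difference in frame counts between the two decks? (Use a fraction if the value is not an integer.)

32160 frames

268 min = 16080 s.
A emits 48 × 16080 = 771840 frames; B emits 50 × 16080 = 804000.
Difference = 32160 frames; B is ahead of A.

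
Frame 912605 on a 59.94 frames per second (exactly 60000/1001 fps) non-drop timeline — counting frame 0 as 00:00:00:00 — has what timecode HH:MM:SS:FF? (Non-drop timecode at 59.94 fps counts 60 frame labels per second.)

04:13:30:05

912605 ÷ 60 = 15210 full seconds, remainder 5 frames.
15210 s = 4 h 13 min 30 s.
Timecode: 04:13:30:05.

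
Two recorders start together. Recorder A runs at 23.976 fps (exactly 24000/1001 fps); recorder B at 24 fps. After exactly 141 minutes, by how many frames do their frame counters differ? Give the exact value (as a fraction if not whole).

141 min = 8460 s.
A emits 24000/1001 × 8460 = 203040000/1001 frames; B emits 24 × 8460 = 203040.
Difference = 203040/1001 frames (≈ 202.8372); B is ahead of A.

203040/1001 frames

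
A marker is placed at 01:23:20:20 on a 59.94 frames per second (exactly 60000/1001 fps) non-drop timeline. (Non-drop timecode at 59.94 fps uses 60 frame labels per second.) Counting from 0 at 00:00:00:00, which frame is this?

300020

Total seconds to the label: (1 × 3600 + 23 × 60 + 20) = 5000.
Frame index = 5000 × 60 + 20 = 300020.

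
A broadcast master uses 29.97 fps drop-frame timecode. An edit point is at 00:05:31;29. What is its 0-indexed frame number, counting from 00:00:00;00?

9949

Complete 10-minute blocks: 0, each 17982 frames → 0.
Remaining 5 whole minutes in the current block: 1800 + 4 × 1798 = 8992 frames.
Within the current minute: 31 × 30 + 29 − 2 = 957 (labels ;00/;01 skipped at this minute). Total = 0 + 8992 + 957 = 9949.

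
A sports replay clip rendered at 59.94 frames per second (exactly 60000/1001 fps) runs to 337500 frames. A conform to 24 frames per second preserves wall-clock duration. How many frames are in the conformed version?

Target frames = source frames × (target rate / source rate) = 337500 × (24)/(60000/1001) = 337500 × 1001/2500 = 135135.

135135 frames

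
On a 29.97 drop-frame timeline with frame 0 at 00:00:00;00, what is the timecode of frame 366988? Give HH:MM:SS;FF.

03:24:05;06

Each 10-minute DF block holds 10 × 60 × 30 − 9 × 2 = 17982 frames. 366988 ÷ 17982 → 20 full blocks, remainder 7348.
Within the partial block the first minute is 1800 frames and each further minute 1798, so 4 further minute boundaries passed. Total skipped labels = 18 × 20 + 2 × 4 = 368.
Non-drop label index = 366988 + 368 = 367356; at 30 labels/s that is 03:24:05:06, i.e. DF 03:24:05;06.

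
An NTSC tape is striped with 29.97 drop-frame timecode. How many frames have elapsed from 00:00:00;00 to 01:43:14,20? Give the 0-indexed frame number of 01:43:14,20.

As if non-drop at 30 labels/s: (1 × 3600 + 43 × 60 + 14) × 30 + 20 = 185840.
Minute boundaries passed: 103; those not divisible by 10: 103 − 10 = 93; dropped labels = 2 × 93 = 186.
Actual frame index = 185840 − 186 = 185654.

185654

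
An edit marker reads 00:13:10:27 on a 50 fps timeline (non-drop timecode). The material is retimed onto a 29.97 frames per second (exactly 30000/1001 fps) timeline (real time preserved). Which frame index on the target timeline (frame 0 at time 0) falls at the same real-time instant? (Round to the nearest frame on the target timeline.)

Source frame index: (0×3600 + 13×60 + 10) × 50 + 27 = 39527.
Real time: 39527 / (50) = 39527/50 s.
Target frame: (39527/50) × (30000/1001) = 23716200/1001 ≈ 23692.507 → 23693.

frame 23693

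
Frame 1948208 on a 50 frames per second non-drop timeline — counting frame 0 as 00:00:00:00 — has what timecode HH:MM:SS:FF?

1948208 ÷ 50 = 38964 full seconds, remainder 8 frames.
38964 s = 10 h 49 min 24 s.
Timecode: 10:49:24:08.

10:49:24:08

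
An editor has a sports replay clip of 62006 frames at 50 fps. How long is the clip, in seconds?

1240.12 seconds

Running time = 62006 / (50) = 1240.12 s.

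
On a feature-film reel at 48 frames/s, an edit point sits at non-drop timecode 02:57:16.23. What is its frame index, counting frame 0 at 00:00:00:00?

Total seconds to the label: (2 × 3600 + 57 × 60 + 16) = 10636.
Frame index = 10636 × 48 + 23 = 510551.

frame 510551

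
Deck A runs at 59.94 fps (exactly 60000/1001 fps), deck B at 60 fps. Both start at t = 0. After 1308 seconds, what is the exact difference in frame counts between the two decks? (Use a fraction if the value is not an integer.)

A emits 60000/1001 × 1308 = 78480000/1001 frames; B emits 60 × 1308 = 78480.
Difference = 78480/1001 frames (≈ 78.4016); B is ahead of A.

78480/1001 frames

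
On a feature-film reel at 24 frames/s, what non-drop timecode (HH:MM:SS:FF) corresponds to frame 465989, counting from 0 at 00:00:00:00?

05:23:36:05

465989 ÷ 24 = 19416 full seconds, remainder 5 frames.
19416 s = 5 h 23 min 36 s.
Timecode: 05:23:36:05.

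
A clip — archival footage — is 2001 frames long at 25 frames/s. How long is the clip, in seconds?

80.04 seconds

Running time = 2001 / (25) = 80.04 s.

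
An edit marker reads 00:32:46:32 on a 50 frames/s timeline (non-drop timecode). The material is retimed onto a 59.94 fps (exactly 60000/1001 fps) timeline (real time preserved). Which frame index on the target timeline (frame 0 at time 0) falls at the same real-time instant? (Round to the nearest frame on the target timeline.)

Source frame index: (0×3600 + 32×60 + 46) × 50 + 32 = 98332.
Real time: 98332 / (50) = 49166/25 s.
Target frame: (49166/25) × (60000/1001) = 9076800/77 ≈ 117880.519 → 117881.

frame 117881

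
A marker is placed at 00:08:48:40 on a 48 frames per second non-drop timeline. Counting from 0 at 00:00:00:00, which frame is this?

Total seconds to the label: (0 × 3600 + 8 × 60 + 48) = 528.
Frame index = 528 × 48 + 40 = 25384.

25384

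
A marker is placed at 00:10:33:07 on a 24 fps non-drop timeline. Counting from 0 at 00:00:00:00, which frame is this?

Total seconds to the label: (0 × 3600 + 10 × 60 + 33) = 633.
Frame index = 633 × 24 + 7 = 15199.

15199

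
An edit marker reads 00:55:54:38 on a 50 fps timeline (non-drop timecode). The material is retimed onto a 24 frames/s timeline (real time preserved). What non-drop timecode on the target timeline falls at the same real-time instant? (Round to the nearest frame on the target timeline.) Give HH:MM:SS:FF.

Source frame index: (0×3600 + 55×60 + 54) × 50 + 38 = 167738.
Real time: 167738 / (50) = 83869/25 s.
Target frame: (83869/25) × (24) = 2012856/25 ≈ 80514.240 → 80514.
At 24 labels/s: frame 80514 → 00:55:54:18.

00:55:54:18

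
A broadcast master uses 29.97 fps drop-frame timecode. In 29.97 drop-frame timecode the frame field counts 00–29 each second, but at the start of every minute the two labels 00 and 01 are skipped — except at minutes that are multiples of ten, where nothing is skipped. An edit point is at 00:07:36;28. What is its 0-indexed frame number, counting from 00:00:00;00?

As if non-drop at 30 labels/s: (0 × 3600 + 7 × 60 + 36) × 30 + 28 = 13708.
Minute boundaries passed: 7; those not divisible by 10: 7 − 0 = 7; dropped labels = 2 × 7 = 14.
Actual frame index = 13708 − 14 = 13694.

13694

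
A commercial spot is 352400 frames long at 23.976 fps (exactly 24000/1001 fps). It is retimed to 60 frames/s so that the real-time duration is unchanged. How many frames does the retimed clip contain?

881881 frames

Target frames = source frames × (target rate / source rate) = 352400 × (60)/(24000/1001) = 352400 × 1001/400 = 881881.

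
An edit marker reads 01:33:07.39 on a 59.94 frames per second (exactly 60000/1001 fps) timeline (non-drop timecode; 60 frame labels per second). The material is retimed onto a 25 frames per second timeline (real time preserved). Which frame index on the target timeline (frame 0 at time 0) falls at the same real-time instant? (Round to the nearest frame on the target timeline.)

frame 139831

Source frame index: (1×3600 + 33×60 + 7) × 60 + 39 = 335259.
Real time: 335259 / (60000/1001) = 111864753/20000 s.
Target frame: (111864753/20000) × (25) = 111864753/800 ≈ 139830.941 → 139831.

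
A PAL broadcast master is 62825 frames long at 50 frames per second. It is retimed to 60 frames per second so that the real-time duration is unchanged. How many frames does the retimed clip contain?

Target frames = source frames × (target rate / source rate) = 62825 × (60)/(50) = 62825 × 6/5 = 75390.

75390 frames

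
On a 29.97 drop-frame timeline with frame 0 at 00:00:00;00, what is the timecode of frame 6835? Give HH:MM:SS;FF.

00:03:48;01

Ten DF minutes hold 17982 frames, so frame 6835 lies in block 0 (frames 0–17981) with 6835 frames into that block.
The block's first minute is 1800 frames and the rest 1798 each; 6835 frames reaches minute 3, so 0 × 18 + 3 × 2 = 6 labels have been skipped so far.
Adding those back, label number 6835 + 6 = 6841 at 30 labels/s is 228 s + 1 f = 0 h 3 min 48 s frame 1, i.e. 00:03:48;01.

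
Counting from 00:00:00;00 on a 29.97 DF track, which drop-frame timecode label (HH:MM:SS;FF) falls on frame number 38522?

Ten DF minutes hold 17982 frames, so frame 38522 lies in block 2 (frames 35964–53945) with 2558 frames into that block.
The block's first minute is 1800 frames and the rest 1798 each; 2558 frames reaches minute 1, so 2 × 18 + 1 × 2 = 38 labels have been skipped so far.
Adding those back, label number 38522 + 38 = 38560 at 30 labels/s is 1285 s + 10 f = 0 h 21 min 25 s frame 10, i.e. 00:21:25;10.

00:21:25;10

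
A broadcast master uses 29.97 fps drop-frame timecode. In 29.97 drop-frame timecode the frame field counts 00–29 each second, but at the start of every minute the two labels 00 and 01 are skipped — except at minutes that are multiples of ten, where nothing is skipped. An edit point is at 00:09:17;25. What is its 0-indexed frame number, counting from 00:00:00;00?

16717

Complete 10-minute blocks: 0, each 17982 frames → 0.
Remaining 9 whole minutes in the current block: 1800 + 8 × 1798 = 16184 frames.
Within the current minute: 17 × 30 + 25 − 2 = 533 (labels ;00/;01 skipped at this minute). Total = 0 + 16184 + 533 = 16717.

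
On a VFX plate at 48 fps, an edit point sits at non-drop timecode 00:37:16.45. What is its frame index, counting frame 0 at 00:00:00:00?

frame 107373

Total seconds to the label: (0 × 3600 + 37 × 60 + 16) = 2236.
Frame index = 2236 × 48 + 45 = 107373.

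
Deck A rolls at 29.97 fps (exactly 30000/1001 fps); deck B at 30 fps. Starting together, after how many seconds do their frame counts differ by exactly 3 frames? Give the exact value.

The gap grows by |30 − 30000/1001| = 30/1001 frames per second.
Time for a 3-frame gap: 3 ÷ (30/1001) = 100.1 s.

100.1 seconds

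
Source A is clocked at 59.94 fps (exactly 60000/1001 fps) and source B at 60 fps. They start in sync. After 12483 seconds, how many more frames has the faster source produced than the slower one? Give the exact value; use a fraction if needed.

A emits 60000/1001 × 12483 = 748980000/1001 frames; B emits 60 × 12483 = 748980.
Difference = 748980/1001 frames (≈ 748.2318); B is ahead of A.

748980/1001 frames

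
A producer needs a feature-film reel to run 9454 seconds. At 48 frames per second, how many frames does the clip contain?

453792 frames

Frames = 9454 × 48 = 453792.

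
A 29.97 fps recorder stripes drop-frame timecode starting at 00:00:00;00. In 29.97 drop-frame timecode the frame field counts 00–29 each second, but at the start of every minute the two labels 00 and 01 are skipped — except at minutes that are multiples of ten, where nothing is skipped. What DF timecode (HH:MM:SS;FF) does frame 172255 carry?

01:35:47;17

Ten DF minutes hold 17982 frames, so frame 172255 lies in block 9 (frames 161838–179819) with 10417 frames into that block.
The block's first minute is 1800 frames and the rest 1798 each; 10417 frames reaches minute 5, so 9 × 18 + 5 × 2 = 172 labels have been skipped so far.
Adding those back, label number 172255 + 172 = 172427 at 30 labels/s is 5747 s + 17 f = 1 h 35 min 47 s frame 17, i.e. 01:35:47;17.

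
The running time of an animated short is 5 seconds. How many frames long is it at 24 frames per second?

Frames = 5 × 24 = 120.

120 frames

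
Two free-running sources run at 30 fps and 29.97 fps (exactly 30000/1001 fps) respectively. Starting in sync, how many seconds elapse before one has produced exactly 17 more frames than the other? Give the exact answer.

The gap grows by |30000/1001 − 30| = 30/1001 frames per second.
Time for a 17-frame gap: 17 ÷ (30/1001) = 17017/30 s.

17017/30 seconds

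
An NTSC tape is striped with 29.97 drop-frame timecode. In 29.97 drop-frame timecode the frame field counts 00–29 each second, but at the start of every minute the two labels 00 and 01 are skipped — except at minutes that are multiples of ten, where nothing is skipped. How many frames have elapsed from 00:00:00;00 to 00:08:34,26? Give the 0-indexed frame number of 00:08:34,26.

Complete 10-minute blocks: 0, each 17982 frames → 0.
Remaining 8 whole minutes in the current block: 1800 + 7 × 1798 = 14386 frames.
Within the current minute: 34 × 30 + 26 − 2 = 1044 (labels ;00/;01 skipped at this minute). Total = 0 + 14386 + 1044 = 15430.

15430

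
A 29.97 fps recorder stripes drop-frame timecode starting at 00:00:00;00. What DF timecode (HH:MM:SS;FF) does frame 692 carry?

Each 10-minute DF block holds 10 × 60 × 30 − 9 × 2 = 17982 frames. 692 ÷ 17982 → 0 full blocks, remainder 692.
Within the partial block the first minute is 1800 frames and each further minute 1798, so 0 further minute boundaries passed. Total skipped labels = 18 × 0 + 2 × 0 = 0.
Non-drop label index = 692 + 0 = 692; at 30 labels/s that is 00:00:23:02, i.e. DF 00:00:23;02.

00:00:23;02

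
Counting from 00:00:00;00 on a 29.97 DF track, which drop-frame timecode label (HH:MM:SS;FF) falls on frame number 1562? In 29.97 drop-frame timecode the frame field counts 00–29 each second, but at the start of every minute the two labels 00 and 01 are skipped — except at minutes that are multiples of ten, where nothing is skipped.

00:00:52;02

Each 10-minute DF block holds 10 × 60 × 30 − 9 × 2 = 17982 frames. 1562 ÷ 17982 → 0 full blocks, remainder 1562.
Within the partial block the first minute is 1800 frames and each further minute 1798, so 0 further minute boundaries passed. Total skipped labels = 18 × 0 + 2 × 0 = 0.
Non-drop label index = 1562 + 0 = 1562; at 30 labels/s that is 00:00:52:02, i.e. DF 00:00:52;02.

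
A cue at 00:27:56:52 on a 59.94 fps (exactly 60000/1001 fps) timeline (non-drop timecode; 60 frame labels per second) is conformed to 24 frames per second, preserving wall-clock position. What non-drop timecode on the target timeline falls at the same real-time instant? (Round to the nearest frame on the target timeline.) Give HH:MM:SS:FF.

00:27:58:13

Source frame index: (0×3600 + 27×60 + 56) × 60 + 52 = 100612.
Real time: 100612 / (60000/1001) = 25178153/15000 s.
Target frame: (25178153/15000) × (24) = 25178153/625 ≈ 40285.045 → 40285.
At 24 labels/s: frame 40285 → 00:27:58:13.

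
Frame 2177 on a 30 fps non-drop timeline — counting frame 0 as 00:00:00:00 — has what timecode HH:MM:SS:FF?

00:01:12:17

2177 ÷ 30 = 72 full seconds, remainder 17 frames.
72 s = 0 h 1 min 12 s.
Timecode: 00:01:12:17.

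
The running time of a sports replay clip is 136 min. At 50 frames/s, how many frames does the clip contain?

408000 frames

136 min = 8160 s.
Frames = 8160 × 50 = 408000.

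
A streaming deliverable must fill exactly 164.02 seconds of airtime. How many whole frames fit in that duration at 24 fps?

Frames = 164.02 × 24 = 98412/25 ≈ 3936.4800.
Complete frames: 3936.

3936 frames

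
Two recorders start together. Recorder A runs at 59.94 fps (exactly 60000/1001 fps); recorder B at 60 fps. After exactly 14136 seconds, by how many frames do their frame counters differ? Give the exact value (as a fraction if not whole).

848160/1001 frames

A emits 60000/1001 × 14136 = 848160000/1001 frames; B emits 60 × 14136 = 848160.
Difference = 848160/1001 frames (≈ 847.3127); B is ahead of A.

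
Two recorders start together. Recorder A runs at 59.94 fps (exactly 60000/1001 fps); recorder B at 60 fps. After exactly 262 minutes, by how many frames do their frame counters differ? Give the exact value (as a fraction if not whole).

262 min = 15720 s.
A emits 60000/1001 × 15720 = 943200000/1001 frames; B emits 60 × 15720 = 943200.
Difference = 943200/1001 frames (≈ 942.2577); B is ahead of A.

943200/1001 frames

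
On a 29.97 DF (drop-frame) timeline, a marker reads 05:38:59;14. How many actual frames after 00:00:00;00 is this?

609574

As if non-drop at 30 labels/s: (5 × 3600 + 38 × 60 + 59) × 30 + 14 = 610184.
Minute boundaries passed: 338; those not divisible by 10: 338 − 33 = 305; dropped labels = 2 × 305 = 610.
Actual frame index = 610184 − 610 = 609574.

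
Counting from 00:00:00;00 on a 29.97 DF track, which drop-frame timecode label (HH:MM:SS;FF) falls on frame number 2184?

Ten DF minutes hold 17982 frames, so frame 2184 lies in block 0 (frames 0–17981) with 2184 frames into that block.
The block's first minute is 1800 frames and the rest 1798 each; 2184 frames reaches minute 1, so 0 × 18 + 1 × 2 = 2 labels have been skipped so far.
Adding those back, label number 2184 + 2 = 2186 at 30 labels/s is 72 s + 26 f = 0 h 1 min 12 s frame 26, i.e. 00:01:12;26.

00:01:12;26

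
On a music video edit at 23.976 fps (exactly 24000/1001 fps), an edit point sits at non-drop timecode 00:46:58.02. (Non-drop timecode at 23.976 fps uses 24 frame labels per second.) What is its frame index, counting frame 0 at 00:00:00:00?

67634

Total seconds to the label: (0 × 3600 + 46 × 60 + 58) = 2818.
Frame index = 2818 × 24 + 2 = 67634.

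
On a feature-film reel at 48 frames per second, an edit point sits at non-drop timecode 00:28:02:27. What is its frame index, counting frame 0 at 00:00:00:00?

80763

Total seconds to the label: (0 × 3600 + 28 × 60 + 2) = 1682.
Frame index = 1682 × 48 + 27 = 80763.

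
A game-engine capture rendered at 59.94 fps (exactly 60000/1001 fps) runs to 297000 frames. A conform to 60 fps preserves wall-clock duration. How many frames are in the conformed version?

Target frames = source frames × (target rate / source rate) = 297000 × (60)/(60000/1001) = 297000 × 1001/1000 = 297297.

297297 frames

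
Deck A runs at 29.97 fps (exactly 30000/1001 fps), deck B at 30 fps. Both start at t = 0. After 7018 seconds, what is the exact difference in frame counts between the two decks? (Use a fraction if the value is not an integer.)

19140/91 frames

A emits 30000/1001 × 7018 = 19140000/91 frames; B emits 30 × 7018 = 210540.
Difference = 19140/91 frames (≈ 210.3297); B is ahead of A.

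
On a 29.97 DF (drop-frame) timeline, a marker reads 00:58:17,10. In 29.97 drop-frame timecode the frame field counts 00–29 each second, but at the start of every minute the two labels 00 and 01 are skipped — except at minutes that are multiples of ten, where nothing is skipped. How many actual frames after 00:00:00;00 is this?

Complete 10-minute blocks: 5, each 17982 frames → 89910.
Remaining 8 whole minutes in the current block: 1800 + 7 × 1798 = 14386 frames.
Within the current minute: 17 × 30 + 10 − 2 = 518 (labels ;00/;01 skipped at this minute). Total = 89910 + 14386 + 518 = 104814.

104814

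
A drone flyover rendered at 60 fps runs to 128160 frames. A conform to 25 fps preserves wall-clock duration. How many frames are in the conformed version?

Target frames = source frames × (target rate / source rate) = 128160 × (25)/(60) = 128160 × 5/12 = 53400.

53400 frames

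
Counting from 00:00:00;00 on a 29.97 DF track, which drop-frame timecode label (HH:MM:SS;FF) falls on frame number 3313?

Each 10-minute DF block holds 10 × 60 × 30 − 9 × 2 = 17982 frames. 3313 ÷ 17982 → 0 full blocks, remainder 3313.
Within the partial block the first minute is 1800 frames and each further minute 1798, so 1 further minute boundary passed. Total skipped labels = 18 × 0 + 2 × 1 = 2.
Non-drop label index = 3313 + 2 = 3315; at 30 labels/s that is 00:01:50:15, i.e. DF 00:01:50;15.

00:01:50;15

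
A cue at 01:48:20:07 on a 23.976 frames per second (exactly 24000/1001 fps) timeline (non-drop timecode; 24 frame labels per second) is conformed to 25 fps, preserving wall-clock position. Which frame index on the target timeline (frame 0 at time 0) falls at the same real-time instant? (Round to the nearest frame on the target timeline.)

Source frame index: (1×3600 + 48×60 + 20) × 24 + 7 = 156007.
Real time: 156007 / (24000/1001) = 156163007/24000 s.
Target frame: (156163007/24000) × (25) = 156163007/960 ≈ 162669.799 → 162670.

frame 162670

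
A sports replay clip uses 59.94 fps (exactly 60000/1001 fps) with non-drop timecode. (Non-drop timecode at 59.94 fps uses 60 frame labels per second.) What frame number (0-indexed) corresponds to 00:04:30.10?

frame 16210

Total seconds to the label: (0 × 3600 + 4 × 60 + 30) = 270.
Frame index = 270 × 60 + 10 = 16210.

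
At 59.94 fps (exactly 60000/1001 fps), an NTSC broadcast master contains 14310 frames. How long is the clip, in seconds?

238.7385 seconds

Running time = 14310 / (60000/1001) = 238.7385 s.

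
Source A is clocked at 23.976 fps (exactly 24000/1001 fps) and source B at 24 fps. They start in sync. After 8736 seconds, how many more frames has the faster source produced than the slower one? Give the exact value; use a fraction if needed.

A emits 24000/1001 × 8736 = 2304000/11 frames; B emits 24 × 8736 = 209664.
Difference = 2304/11 frames (≈ 209.4545); B is ahead of A.

2304/11 frames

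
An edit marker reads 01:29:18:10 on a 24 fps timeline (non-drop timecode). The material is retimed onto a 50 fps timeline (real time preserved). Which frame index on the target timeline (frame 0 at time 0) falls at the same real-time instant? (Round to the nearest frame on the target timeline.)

Source frame index: (1×3600 + 29×60 + 18) × 24 + 10 = 128602.
Real time: 128602 / (24) = 64301/12 s.
Target frame: (64301/12) × (50) = 1607525/6 ≈ 267920.833 → 267921.

frame 267921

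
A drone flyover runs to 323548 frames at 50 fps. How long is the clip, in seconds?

6470.96 seconds

Running time = 323548 / (50) = 6470.96 s.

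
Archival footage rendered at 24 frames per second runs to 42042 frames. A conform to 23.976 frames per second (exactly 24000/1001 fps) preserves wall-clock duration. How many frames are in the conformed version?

Target frames = source frames × (target rate / source rate) = 42042 × (24000/1001)/(24) = 42042 × 1000/1001 = 42000.

42000 frames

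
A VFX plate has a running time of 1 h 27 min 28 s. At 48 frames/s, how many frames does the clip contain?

251904 frames

1 h 27 min 28 s = 5248 s.
Frames = 5248 × 48 = 251904.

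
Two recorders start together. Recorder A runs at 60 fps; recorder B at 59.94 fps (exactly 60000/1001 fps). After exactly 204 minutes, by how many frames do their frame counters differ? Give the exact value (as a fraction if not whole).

204 min = 12240 s.
A emits 60 × 12240 = 734400 frames; B emits 60000/1001 × 12240 = 734400000/1001.
Difference = 734400/1001 frames (≈ 733.6663); B is behind A.

734400/1001 frames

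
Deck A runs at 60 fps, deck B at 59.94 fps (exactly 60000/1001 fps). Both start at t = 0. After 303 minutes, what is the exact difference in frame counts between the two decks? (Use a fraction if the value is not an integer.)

303 min = 18180 s.
A emits 60 × 18180 = 1090800 frames; B emits 60000/1001 × 18180 = 1090800000/1001.
Difference = 1090800/1001 frames (≈ 1089.7103); B is behind A.

1090800/1001 frames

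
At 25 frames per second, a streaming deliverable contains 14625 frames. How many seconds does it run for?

585 seconds

Running time = 14625 / (25) = 585 s.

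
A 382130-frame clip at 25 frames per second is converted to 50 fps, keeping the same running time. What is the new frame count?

764260 frames

Target frames = source frames × (target rate / source rate) = 382130 × (50)/(25) = 382130 × 2 = 764260.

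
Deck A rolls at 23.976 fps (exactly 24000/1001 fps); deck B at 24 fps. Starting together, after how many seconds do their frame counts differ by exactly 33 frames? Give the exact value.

1376.375 seconds

The gap grows by |24 − 24000/1001| = 24/1001 frames per second.
Time for a 33-frame gap: 33 ÷ (24/1001) = 1376.375 s.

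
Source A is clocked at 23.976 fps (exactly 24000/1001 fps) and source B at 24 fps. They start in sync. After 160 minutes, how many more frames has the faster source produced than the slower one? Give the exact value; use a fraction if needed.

160 min = 9600 s.
A emits 24000/1001 × 9600 = 230400000/1001 frames; B emits 24 × 9600 = 230400.
Difference = 230400/1001 frames (≈ 230.1698); B is ahead of A.

230400/1001 frames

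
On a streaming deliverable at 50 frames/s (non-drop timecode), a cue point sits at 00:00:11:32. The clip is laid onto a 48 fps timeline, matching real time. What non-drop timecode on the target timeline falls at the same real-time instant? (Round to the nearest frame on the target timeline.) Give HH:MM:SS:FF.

00:00:11:31

Source frame index: (0×3600 + 0×60 + 11) × 50 + 32 = 582.
Real time: 582 / (50) = 291/25 s.
Target frame: (291/25) × (48) = 13968/25 ≈ 558.720 → 559.
At 48 labels/s: frame 559 → 00:00:11:31.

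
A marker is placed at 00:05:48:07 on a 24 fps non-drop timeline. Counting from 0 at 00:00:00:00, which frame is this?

frame 8359

Total seconds to the label: (0 × 3600 + 5 × 60 + 48) = 348.
Frame index = 348 × 24 + 7 = 8359.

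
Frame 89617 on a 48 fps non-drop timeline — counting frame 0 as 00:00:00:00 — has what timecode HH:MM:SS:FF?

00:31:07:01

89617 ÷ 48 = 1867 full seconds, remainder 1 frame.
1867 s = 0 h 31 min 7 s.
Timecode: 00:31:07:01.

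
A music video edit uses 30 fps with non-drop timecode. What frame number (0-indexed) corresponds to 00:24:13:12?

Total seconds to the label: (0 × 3600 + 24 × 60 + 13) = 1453.
Frame index = 1453 × 30 + 12 = 43602.

frame 43602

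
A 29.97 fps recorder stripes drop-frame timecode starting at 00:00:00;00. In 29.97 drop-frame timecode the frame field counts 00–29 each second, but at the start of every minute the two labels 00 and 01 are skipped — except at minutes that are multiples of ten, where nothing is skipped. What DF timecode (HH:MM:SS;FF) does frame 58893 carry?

Each 10-minute DF block holds 10 × 60 × 30 − 9 × 2 = 17982 frames. 58893 ÷ 17982 → 3 full blocks, remainder 4947.
Within the partial block the first minute is 1800 frames and each further minute 1798, so 2 further minute boundaries passed. Total skipped labels = 18 × 3 + 2 × 2 = 58.
Non-drop label index = 58893 + 58 = 58951; at 30 labels/s that is 00:32:45:01, i.e. DF 00:32:45;01.

00:32:45;01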